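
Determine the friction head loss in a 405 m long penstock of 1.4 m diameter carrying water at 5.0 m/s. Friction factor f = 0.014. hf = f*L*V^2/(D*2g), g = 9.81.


hf = 0.014 * 405 * 5.0^2 / (1.4 * 2 * 9.81) = 5.1606 m


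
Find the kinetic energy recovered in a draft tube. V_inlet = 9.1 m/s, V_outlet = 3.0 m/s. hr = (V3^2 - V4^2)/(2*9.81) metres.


hr = (9.1^2 - 3.0^2) / (2*9.81) = 3.7620 m


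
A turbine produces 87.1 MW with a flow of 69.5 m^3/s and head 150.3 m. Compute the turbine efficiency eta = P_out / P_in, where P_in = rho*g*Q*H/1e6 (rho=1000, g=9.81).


P_in = 1000 * 9.81 * 69.5 * 150.3 / 1e6 = 102.4738 MW
eta = 87.1 / 102.4738 = 0.8500


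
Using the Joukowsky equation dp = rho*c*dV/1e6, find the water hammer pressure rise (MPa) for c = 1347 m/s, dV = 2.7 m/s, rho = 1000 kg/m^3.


dp = 1000 * 1347 * 2.7 / 1e6 = 3.6369 MPa


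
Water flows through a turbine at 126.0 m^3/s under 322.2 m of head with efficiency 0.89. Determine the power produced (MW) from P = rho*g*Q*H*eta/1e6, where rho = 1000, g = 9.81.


P = 1000 * 9.81 * 126.0 * 322.2 * 0.89 / 1e6 = 354.4501 MW


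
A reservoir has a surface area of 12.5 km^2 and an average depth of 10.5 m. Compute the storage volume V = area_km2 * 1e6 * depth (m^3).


V = 12.5 * 1e6 * 10.5 = 1.3125e+08 m^3


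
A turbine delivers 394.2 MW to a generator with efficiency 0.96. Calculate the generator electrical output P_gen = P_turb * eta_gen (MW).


P_gen = 394.2 * 0.96 = 378.4320 MW


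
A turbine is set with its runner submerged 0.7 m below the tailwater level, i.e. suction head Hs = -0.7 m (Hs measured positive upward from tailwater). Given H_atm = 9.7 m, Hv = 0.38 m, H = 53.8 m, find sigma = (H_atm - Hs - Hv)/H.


sigma = (9.7 - (-0.7) - 0.38) / 53.8 = 0.1862


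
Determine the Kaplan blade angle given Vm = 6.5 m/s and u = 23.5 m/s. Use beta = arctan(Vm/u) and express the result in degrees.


beta = arctan(6.5 / 23.5) = 15.4612 degrees


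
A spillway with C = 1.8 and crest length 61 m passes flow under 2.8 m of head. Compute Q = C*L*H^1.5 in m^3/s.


Q = 1.8 * 61 * 2.8^1.5 = 514.4455 m^3/s


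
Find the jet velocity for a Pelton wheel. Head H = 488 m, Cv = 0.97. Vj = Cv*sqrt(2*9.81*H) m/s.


Vj = 0.97 * sqrt(2*9.81*488) = 94.9142 m/s


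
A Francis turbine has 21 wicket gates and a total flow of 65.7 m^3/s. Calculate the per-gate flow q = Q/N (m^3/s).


q = 65.7 / 21 = 3.1286 m^3/s


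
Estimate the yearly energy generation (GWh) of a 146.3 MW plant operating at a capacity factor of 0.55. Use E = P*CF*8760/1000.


E = 146.3 * 0.55 * 8760 / 1000 = 704.8734 GWh


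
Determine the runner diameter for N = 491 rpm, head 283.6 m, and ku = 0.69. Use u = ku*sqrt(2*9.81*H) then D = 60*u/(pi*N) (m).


u = 0.69 * sqrt(2*9.81*283.6) = 51.4697 m/s
D = 60 * 51.4697 / (pi * 491) = 2.0020 m


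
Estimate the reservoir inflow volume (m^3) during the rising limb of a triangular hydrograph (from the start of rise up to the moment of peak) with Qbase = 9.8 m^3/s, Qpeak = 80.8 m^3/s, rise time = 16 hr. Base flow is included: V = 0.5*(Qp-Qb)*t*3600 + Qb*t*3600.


V = 0.5*(80.8 - 9.8)*16*3600 + 9.8*16*3600 = 2.6093e+06 m^3


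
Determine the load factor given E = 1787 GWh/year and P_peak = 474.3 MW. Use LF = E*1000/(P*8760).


LF = 1787 * 1000 / (474.3 * 8760) = 0.4301


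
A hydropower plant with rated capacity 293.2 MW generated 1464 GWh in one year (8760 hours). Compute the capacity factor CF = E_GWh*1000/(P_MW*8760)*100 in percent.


CF = 1464 * 1000 / (293.2 * 8760) * 100 = 56.9998 %


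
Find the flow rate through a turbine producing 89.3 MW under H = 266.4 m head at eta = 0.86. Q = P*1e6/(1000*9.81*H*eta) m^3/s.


Q = 89.3 * 1e6 / (1000 * 9.81 * 266.4 * 0.86) = 39.7329 m^3/s


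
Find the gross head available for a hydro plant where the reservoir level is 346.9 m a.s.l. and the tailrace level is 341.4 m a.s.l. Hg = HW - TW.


Hg = 346.9 - 341.4 = 5.5000 m


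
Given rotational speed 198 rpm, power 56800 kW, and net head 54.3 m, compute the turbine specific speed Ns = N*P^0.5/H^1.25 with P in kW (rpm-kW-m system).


Ns = 198 * 56800^0.5 / 54.3^1.25 = 320.1397


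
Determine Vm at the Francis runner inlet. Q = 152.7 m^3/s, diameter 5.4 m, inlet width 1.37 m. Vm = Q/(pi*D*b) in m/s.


Vm = 152.7 / (pi * 5.4 * 1.37) = 6.5701 m/s


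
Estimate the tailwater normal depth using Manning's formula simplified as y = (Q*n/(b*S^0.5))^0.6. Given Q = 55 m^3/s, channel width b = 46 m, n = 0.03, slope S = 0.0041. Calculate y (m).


y = (55 * 0.03 / (46 * 0.0041^0.5))^0.6 = 0.7063 m


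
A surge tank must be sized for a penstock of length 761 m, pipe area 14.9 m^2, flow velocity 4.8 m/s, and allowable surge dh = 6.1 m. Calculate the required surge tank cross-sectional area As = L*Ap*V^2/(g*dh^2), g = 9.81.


As = 761 * 14.9 * 4.8^2 / (9.81 * 6.1^2) = 715.6896 m^2


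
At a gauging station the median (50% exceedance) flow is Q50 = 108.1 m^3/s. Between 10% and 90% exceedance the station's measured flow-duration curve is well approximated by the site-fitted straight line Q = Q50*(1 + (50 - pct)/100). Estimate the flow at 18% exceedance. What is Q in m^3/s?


Q = 108.1 * (1 + (50 - 18)/100) = 142.6920 m^3/s


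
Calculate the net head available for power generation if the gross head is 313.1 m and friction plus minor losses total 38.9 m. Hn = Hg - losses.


Hn = 313.1 - 38.9 = 274.2000 m


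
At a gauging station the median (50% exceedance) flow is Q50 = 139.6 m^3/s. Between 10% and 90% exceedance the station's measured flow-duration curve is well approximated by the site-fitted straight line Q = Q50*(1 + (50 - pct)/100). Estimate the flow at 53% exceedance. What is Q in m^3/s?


Q = 139.6 * (1 + (50 - 53)/100) = 135.4120 m^3/s


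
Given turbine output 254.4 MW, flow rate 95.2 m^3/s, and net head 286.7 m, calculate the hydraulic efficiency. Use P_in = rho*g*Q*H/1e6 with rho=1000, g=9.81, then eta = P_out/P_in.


P_in = 1000 * 9.81 * 95.2 * 286.7 / 1e6 = 267.7526 MW
eta = 254.4 / 267.7526 = 0.9501


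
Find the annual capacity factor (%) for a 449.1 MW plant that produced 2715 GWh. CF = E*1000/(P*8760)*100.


CF = 2715 * 1000 / (449.1 * 8760) * 100 = 69.0117 %


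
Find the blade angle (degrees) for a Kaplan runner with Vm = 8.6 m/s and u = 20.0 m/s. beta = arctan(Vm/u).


beta = arctan(8.6 / 20.0) = 23.2677 degrees


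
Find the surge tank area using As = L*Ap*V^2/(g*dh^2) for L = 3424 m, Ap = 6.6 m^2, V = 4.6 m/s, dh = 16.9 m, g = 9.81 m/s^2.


As = 3424 * 6.6 * 4.6^2 / (9.81 * 16.9^2) = 170.6675 m^2


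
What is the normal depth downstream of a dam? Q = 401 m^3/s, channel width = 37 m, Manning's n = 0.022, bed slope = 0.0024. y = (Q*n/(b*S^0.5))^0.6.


y = (401 * 0.022 / (37 * 0.0024^0.5))^0.6 = 2.5844 m


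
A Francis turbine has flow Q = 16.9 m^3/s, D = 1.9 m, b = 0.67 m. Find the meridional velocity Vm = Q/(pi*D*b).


Vm = 16.9 / (pi * 1.9 * 0.67) = 4.2258 m/s


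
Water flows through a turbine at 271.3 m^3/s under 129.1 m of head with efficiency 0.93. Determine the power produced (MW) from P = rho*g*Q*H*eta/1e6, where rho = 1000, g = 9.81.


P = 1000 * 9.81 * 271.3 * 129.1 * 0.93 / 1e6 = 319.5420 MW


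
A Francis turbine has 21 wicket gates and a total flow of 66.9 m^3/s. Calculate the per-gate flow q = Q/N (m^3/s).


q = 66.9 / 21 = 3.1857 m^3/s


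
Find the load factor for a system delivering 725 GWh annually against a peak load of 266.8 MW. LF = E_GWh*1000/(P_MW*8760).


LF = 725 * 1000 / (266.8 * 8760) = 0.3102


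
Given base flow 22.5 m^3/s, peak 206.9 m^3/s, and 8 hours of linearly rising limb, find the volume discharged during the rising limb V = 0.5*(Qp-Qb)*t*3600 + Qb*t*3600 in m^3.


V = 0.5*(206.9 - 22.5)*8*3600 + 22.5*8*3600 = 3.3034e+06 m^3


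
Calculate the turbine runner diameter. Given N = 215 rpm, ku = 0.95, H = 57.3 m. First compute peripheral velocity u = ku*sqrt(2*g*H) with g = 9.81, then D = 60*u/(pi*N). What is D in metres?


u = 0.95 * sqrt(2*9.81*57.3) = 31.8530 m/s
D = 60 * 31.8530 / (pi * 215) = 2.8295 m


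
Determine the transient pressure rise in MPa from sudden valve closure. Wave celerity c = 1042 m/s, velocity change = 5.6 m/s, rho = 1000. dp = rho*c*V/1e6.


dp = 1000 * 1042 * 5.6 / 1e6 = 5.8352 MPa


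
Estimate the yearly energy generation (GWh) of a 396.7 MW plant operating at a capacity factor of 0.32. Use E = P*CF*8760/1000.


E = 396.7 * 0.32 * 8760 / 1000 = 1112.0294 GWh


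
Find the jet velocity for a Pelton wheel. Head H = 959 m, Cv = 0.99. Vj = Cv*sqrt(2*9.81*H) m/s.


Vj = 0.99 * sqrt(2*9.81*959) = 135.7982 m/s


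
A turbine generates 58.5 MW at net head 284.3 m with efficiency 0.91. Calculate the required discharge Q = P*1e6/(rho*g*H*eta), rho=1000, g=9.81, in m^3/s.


Q = 58.5 * 1e6 / (1000 * 9.81 * 284.3 * 0.91) = 23.0499 m^3/s


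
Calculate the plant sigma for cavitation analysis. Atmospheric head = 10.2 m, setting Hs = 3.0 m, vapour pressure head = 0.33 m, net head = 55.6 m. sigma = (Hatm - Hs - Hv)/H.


sigma = (10.2 - 3.0 - 0.33) / 55.6 = 0.1236


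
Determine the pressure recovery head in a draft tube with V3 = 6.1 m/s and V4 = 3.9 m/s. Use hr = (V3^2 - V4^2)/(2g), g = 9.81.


hr = (6.1^2 - 3.9^2) / (2*9.81) = 1.1213 m


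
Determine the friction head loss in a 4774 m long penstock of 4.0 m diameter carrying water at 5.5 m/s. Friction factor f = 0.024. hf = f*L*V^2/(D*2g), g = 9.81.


hf = 0.024 * 4774 * 5.5^2 / (4.0 * 2 * 9.81) = 44.1631 m


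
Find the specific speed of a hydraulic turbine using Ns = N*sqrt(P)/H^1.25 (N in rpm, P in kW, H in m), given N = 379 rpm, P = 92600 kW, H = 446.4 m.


Ns = 379 * 92600^0.5 / 446.4^1.25 = 56.2069


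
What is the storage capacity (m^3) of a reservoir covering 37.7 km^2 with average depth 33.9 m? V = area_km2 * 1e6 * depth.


V = 37.7 * 1e6 * 33.9 = 1.2780e+09 m^3


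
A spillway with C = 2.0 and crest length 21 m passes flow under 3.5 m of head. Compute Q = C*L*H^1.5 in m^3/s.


Q = 2.0 * 21 * 3.5^1.5 = 275.0118 m^3/s


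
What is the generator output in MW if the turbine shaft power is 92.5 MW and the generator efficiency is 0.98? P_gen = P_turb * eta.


P_gen = 92.5 * 0.98 = 90.6500 MW


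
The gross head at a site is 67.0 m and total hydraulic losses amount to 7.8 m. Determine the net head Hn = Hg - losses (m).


Hn = 67.0 - 7.8 = 59.2000 m


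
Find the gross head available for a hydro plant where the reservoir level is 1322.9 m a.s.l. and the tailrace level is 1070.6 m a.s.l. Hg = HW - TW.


Hg = 1322.9 - 1070.6 = 252.3000 m


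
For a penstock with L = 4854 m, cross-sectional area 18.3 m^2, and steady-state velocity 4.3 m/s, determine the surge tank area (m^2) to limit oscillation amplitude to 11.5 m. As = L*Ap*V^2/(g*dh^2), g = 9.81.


As = 4854 * 18.3 * 4.3^2 / (9.81 * 11.5^2) = 1265.9690 m^2


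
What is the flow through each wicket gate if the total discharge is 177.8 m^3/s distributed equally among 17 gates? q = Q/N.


q = 177.8 / 17 = 10.4588 m^3/s


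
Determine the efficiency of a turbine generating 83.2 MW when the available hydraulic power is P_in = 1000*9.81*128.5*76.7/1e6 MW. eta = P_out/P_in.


P_in = 1000 * 9.81 * 128.5 * 76.7 / 1e6 = 96.6869 MW
eta = 83.2 / 96.6869 = 0.8605


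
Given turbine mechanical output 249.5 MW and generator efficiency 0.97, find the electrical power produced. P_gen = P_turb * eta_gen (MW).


P_gen = 249.5 * 0.97 = 242.0150 MW


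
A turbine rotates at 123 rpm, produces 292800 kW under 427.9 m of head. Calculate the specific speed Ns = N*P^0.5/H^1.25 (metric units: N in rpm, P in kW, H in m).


Ns = 123 * 292800^0.5 / 427.9^1.25 = 34.1990


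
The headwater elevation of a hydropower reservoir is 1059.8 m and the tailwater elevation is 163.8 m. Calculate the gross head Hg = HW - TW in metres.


Hg = 1059.8 - 163.8 = 896.0000 m


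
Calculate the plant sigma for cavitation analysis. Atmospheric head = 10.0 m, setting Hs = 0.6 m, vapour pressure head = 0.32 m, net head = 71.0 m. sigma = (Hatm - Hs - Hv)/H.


sigma = (10.0 - 0.6 - 0.32) / 71.0 = 0.1279


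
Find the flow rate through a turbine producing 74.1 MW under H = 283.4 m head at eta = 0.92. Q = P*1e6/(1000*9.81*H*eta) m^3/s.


Q = 74.1 * 1e6 / (1000 * 9.81 * 283.4 * 0.92) = 28.9709 m^3/s


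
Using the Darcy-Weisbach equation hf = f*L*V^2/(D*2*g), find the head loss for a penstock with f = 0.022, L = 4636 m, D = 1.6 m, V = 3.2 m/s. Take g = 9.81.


hf = 0.022 * 4636 * 3.2^2 / (1.6 * 2 * 9.81) = 33.2696 m


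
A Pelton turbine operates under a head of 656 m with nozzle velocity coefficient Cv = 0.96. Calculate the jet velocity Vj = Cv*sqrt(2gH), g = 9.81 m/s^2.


Vj = 0.96 * sqrt(2*9.81*656) = 108.9112 m/s


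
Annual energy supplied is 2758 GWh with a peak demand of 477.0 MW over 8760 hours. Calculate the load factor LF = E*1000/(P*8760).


LF = 2758 * 1000 / (477.0 * 8760) = 0.6600


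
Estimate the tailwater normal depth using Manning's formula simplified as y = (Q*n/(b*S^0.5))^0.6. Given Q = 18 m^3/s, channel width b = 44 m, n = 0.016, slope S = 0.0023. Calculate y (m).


y = (18 * 0.016 / (44 * 0.0023^0.5))^0.6 = 0.3027 m


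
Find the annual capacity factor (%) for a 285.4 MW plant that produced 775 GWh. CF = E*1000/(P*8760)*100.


CF = 775 * 1000 / (285.4 * 8760) * 100 = 30.9987 %


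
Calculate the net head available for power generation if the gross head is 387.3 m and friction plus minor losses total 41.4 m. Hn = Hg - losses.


Hn = 387.3 - 41.4 = 345.9000 m


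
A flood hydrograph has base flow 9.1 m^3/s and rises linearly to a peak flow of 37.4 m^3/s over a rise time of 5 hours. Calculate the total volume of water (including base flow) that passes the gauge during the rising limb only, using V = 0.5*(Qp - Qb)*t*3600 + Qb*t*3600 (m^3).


V = 0.5*(37.4 - 9.1)*5*3600 + 9.1*5*3600 = 418500.0000 m^3


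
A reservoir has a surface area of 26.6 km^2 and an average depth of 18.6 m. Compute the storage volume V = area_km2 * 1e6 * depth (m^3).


V = 26.6 * 1e6 * 18.6 = 4.9476e+08 m^3


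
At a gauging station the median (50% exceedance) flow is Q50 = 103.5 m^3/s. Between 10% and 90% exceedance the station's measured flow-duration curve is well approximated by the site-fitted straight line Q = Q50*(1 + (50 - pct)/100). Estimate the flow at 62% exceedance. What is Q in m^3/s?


Q = 103.5 * (1 + (50 - 62)/100) = 91.0800 m^3/s


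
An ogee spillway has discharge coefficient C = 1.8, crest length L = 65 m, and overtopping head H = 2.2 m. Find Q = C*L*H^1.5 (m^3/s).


Q = 1.8 * 65 * 2.2^1.5 = 381.7859 m^3/s


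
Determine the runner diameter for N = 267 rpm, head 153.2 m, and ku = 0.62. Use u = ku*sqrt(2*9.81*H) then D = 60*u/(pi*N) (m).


u = 0.62 * sqrt(2*9.81*153.2) = 33.9915 m/s
D = 60 * 33.9915 / (pi * 267) = 2.4314 m


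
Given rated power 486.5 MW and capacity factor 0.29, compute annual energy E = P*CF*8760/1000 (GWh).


E = 486.5 * 0.29 * 8760 / 1000 = 1235.9046 GWh


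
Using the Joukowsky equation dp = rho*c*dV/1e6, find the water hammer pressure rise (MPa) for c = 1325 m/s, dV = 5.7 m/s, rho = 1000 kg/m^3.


dp = 1000 * 1325 * 5.7 / 1e6 = 7.5525 MPa


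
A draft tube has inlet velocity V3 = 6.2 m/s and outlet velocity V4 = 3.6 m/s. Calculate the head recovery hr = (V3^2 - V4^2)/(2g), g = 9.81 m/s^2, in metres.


hr = (6.2^2 - 3.6^2) / (2*9.81) = 1.2987 m


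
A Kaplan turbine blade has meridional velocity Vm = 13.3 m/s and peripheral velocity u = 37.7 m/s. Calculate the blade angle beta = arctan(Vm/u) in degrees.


beta = arctan(13.3 / 37.7) = 19.4321 degrees


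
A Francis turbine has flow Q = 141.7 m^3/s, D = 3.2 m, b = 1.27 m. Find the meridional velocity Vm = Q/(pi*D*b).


Vm = 141.7 / (pi * 3.2 * 1.27) = 11.0986 m/s


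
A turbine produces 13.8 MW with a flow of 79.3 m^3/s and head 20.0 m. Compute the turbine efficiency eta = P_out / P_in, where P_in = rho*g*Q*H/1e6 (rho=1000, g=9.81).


P_in = 1000 * 9.81 * 79.3 * 20.0 / 1e6 = 15.5587 MW
eta = 13.8 / 15.5587 = 0.8870


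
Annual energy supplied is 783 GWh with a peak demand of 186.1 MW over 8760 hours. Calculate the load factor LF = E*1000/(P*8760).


LF = 783 * 1000 / (186.1 * 8760) = 0.4803


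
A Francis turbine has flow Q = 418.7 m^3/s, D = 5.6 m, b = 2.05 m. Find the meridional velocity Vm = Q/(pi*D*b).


Vm = 418.7 / (pi * 5.6 * 2.05) = 11.6094 m/s


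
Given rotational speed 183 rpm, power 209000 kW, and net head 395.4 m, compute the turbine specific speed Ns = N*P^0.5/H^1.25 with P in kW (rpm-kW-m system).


Ns = 183 * 209000^0.5 / 395.4^1.25 = 47.4491


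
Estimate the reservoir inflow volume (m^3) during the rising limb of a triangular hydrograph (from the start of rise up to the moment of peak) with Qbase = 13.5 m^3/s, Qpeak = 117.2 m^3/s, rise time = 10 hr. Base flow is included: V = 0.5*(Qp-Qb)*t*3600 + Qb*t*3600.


V = 0.5*(117.2 - 13.5)*10*3600 + 13.5*10*3600 = 2.3526e+06 m^3


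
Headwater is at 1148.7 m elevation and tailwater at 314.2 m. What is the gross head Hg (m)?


Hg = 1148.7 - 314.2 = 834.5000 m


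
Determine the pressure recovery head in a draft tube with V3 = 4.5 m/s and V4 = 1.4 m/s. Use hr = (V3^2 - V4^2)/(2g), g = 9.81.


hr = (4.5^2 - 1.4^2) / (2*9.81) = 0.9322 m


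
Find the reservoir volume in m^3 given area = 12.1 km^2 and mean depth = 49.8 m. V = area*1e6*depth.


V = 12.1 * 1e6 * 49.8 = 6.0258e+08 m^3


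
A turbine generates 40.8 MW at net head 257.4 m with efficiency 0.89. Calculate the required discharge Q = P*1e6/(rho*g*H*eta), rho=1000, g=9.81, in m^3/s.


Q = 40.8 * 1e6 / (1000 * 9.81 * 257.4 * 0.89) = 18.1548 m^3/s


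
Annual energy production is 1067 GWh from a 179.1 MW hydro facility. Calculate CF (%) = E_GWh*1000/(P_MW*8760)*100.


CF = 1067 * 1000 / (179.1 * 8760) * 100 = 68.0087 %


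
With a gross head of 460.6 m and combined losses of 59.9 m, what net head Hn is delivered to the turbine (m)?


Hn = 460.6 - 59.9 = 400.7000 m


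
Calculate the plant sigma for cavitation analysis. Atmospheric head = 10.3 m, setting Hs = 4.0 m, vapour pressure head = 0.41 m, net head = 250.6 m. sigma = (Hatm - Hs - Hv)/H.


sigma = (10.3 - 4.0 - 0.41) / 250.6 = 0.0235


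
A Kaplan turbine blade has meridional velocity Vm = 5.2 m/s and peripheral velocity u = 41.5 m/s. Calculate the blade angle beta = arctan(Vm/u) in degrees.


beta = arctan(5.2 / 41.5) = 7.1420 degrees


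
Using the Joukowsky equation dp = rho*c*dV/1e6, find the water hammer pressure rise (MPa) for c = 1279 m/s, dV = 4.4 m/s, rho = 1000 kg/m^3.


dp = 1000 * 1279 * 4.4 / 1e6 = 5.6276 MPa


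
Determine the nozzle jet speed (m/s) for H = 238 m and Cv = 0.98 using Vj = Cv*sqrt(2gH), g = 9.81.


Vj = 0.98 * sqrt(2*9.81*238) = 66.9675 m/s


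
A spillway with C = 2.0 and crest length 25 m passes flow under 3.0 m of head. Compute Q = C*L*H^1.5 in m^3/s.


Q = 2.0 * 25 * 3.0^1.5 = 259.8076 m^3/s


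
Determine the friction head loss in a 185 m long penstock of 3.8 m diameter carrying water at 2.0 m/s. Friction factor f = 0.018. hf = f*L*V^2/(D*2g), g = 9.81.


hf = 0.018 * 185 * 2.0^2 / (3.8 * 2 * 9.81) = 0.1787 m


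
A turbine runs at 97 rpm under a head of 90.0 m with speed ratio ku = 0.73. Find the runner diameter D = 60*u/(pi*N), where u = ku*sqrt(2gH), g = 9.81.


u = 0.73 * sqrt(2*9.81*90.0) = 30.6756 m/s
D = 60 * 30.6756 / (pi * 97) = 6.0398 m


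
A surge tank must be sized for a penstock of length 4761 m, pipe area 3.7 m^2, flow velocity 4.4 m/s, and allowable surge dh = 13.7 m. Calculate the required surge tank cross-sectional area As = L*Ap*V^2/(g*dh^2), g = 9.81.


As = 4761 * 3.7 * 4.4^2 / (9.81 * 13.7^2) = 185.2231 m^2


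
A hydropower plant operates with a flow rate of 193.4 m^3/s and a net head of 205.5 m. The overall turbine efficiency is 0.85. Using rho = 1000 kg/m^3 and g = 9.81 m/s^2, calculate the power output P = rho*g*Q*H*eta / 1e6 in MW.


P = 1000 * 9.81 * 193.4 * 205.5 * 0.85 / 1e6 = 331.4028 MW


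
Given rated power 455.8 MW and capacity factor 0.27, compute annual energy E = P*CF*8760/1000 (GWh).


E = 455.8 * 0.27 * 8760 / 1000 = 1078.0582 GWh


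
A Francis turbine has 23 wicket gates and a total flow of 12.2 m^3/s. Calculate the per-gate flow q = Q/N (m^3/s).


q = 12.2 / 23 = 0.5304 m^3/s


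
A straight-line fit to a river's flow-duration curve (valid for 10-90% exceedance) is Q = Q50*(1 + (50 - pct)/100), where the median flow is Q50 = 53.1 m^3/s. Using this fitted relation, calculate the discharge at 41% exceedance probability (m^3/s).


Q = 53.1 * (1 + (50 - 41)/100) = 57.8790 m^3/s


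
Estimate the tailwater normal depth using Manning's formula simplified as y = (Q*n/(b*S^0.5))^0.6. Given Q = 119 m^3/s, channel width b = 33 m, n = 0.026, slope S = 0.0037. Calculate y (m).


y = (119 * 0.026 / (33 * 0.0037^0.5))^0.6 = 1.2964 m


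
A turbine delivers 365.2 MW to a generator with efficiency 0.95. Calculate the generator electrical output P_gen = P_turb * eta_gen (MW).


P_gen = 365.2 * 0.95 = 346.9400 MW


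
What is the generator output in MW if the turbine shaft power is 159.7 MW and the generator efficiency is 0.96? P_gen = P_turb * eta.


P_gen = 159.7 * 0.96 = 153.3120 MW


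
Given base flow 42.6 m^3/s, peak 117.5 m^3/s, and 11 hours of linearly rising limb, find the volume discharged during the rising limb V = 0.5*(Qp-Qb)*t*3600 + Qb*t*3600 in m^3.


V = 0.5*(117.5 - 42.6)*11*3600 + 42.6*11*3600 = 3.1700e+06 m^3


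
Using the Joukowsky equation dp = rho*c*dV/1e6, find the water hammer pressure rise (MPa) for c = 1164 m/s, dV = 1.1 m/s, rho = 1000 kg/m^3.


dp = 1000 * 1164 * 1.1 / 1e6 = 1.2804 MPa


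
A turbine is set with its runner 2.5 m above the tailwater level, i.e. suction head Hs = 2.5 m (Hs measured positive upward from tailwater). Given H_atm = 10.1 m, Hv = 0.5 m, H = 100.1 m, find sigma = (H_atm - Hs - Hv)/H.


sigma = (10.1 - 2.5 - 0.5) / 100.1 = 0.0709


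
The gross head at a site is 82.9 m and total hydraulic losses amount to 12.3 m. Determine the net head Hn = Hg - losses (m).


Hn = 82.9 - 12.3 = 70.6000 m


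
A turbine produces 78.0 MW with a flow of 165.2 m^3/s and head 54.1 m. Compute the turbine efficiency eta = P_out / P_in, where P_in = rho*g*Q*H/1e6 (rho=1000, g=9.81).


P_in = 1000 * 9.81 * 165.2 * 54.1 / 1e6 = 87.6751 MW
eta = 78.0 / 87.6751 = 0.8896


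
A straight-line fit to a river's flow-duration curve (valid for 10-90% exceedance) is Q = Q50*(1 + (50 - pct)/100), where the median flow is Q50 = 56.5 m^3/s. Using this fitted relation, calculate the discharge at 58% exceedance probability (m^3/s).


Q = 56.5 * (1 + (50 - 58)/100) = 51.9800 m^3/s


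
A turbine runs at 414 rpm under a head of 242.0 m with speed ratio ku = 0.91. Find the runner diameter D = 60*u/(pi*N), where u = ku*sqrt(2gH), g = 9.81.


u = 0.91 * sqrt(2*9.81*242.0) = 62.7045 m/s
D = 60 * 62.7045 / (pi * 414) = 2.8927 m


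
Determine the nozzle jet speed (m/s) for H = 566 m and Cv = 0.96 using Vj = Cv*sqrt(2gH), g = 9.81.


Vj = 0.96 * sqrt(2*9.81*566) = 101.1647 m/s


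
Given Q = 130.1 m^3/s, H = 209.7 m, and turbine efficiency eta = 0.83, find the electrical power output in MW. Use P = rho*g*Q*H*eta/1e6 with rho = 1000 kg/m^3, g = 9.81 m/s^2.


P = 1000 * 9.81 * 130.1 * 209.7 * 0.83 / 1e6 = 222.1380 MW


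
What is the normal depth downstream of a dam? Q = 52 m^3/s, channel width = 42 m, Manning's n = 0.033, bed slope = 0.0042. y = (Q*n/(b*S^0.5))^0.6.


y = (52 * 0.033 / (42 * 0.0042^0.5))^0.6 = 0.7582 m


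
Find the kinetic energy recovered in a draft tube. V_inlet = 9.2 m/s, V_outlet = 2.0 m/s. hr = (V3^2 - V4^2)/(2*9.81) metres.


hr = (9.2^2 - 2.0^2) / (2*9.81) = 4.1101 m


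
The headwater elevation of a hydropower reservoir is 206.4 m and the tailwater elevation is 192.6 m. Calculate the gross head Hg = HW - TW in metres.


Hg = 206.4 - 192.6 = 13.8000 m


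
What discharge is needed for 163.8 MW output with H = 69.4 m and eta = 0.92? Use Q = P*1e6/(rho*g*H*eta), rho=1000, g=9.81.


Q = 163.8 * 1e6 / (1000 * 9.81 * 69.4 * 0.92) = 261.5156 m^3/s


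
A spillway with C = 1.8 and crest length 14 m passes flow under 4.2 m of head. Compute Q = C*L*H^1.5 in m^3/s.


Q = 1.8 * 14 * 4.2^1.5 = 216.9075 m^3/s


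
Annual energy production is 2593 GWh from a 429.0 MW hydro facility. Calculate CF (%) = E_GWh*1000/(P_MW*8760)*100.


CF = 2593 * 1000 / (429.0 * 8760) * 100 = 68.9987 %


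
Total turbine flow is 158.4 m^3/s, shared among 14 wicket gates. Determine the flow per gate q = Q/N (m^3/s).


q = 158.4 / 14 = 11.3143 m^3/s


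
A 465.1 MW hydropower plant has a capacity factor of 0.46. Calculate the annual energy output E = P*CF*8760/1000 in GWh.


E = 465.1 * 0.46 * 8760 / 1000 = 1874.1670 GWh


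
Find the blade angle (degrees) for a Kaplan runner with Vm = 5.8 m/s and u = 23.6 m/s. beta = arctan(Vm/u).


beta = arctan(5.8 / 23.6) = 13.8075 degrees


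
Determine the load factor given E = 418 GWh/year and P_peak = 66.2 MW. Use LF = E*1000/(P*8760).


LF = 418 * 1000 / (66.2 * 8760) = 0.7208


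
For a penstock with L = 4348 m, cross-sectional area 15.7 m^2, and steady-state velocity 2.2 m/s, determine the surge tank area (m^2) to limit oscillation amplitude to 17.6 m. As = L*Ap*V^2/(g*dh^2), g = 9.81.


As = 4348 * 15.7 * 2.2^2 / (9.81 * 17.6^2) = 108.7277 m^2


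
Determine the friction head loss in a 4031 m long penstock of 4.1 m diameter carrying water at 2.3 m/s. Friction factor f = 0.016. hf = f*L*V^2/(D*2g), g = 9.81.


hf = 0.016 * 4031 * 2.3^2 / (4.1 * 2 * 9.81) = 4.2414 m


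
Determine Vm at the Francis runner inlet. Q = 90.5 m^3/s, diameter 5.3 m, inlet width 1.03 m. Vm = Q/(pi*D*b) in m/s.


Vm = 90.5 / (pi * 5.3 * 1.03) = 5.2770 m/s


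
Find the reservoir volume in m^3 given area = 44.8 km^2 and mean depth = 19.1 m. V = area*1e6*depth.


V = 44.8 * 1e6 * 19.1 = 8.5568e+08 m^3


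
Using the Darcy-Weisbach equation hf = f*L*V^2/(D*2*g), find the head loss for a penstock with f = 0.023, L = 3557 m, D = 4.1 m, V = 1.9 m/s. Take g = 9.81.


hf = 0.023 * 3557 * 1.9^2 / (4.1 * 2 * 9.81) = 3.6714 m


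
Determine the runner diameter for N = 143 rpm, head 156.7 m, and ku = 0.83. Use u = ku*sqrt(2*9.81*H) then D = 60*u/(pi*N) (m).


u = 0.83 * sqrt(2*9.81*156.7) = 46.0216 m/s
D = 60 * 46.0216 / (pi * 143) = 6.1465 m


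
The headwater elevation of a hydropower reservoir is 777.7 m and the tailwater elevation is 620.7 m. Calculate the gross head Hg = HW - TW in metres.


Hg = 777.7 - 620.7 = 157.0000 m


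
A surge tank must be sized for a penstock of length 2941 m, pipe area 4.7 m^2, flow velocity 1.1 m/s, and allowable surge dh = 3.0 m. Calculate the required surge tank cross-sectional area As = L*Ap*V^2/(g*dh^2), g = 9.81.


As = 2941 * 4.7 * 1.1^2 / (9.81 * 3.0^2) = 189.4378 m^2


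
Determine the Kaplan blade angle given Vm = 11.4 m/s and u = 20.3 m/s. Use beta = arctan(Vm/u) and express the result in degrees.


beta = arctan(11.4 / 20.3) = 29.3175 degrees


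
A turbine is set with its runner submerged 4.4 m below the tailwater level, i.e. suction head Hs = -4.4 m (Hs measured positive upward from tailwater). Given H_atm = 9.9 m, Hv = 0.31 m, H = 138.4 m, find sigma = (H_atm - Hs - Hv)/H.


sigma = (9.9 - (-4.4) - 0.31) / 138.4 = 0.1011


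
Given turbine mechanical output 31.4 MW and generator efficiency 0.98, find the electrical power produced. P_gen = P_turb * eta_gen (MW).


P_gen = 31.4 * 0.98 = 30.7720 MW


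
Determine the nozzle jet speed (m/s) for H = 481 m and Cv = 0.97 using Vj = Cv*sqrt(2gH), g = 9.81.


Vj = 0.97 * sqrt(2*9.81*481) = 94.2310 m/s


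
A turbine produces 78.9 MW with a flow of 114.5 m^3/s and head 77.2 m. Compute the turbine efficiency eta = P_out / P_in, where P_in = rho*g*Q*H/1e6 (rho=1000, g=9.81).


P_in = 1000 * 9.81 * 114.5 * 77.2 / 1e6 = 86.7145 MW
eta = 78.9 / 86.7145 = 0.9099


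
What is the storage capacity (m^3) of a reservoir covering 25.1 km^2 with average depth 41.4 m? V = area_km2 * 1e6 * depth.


V = 25.1 * 1e6 * 41.4 = 1.0391e+09 m^3


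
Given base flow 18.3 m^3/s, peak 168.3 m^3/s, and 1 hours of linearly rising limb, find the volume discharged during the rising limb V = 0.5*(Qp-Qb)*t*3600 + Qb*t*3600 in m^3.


V = 0.5*(168.3 - 18.3)*1*3600 + 18.3*1*3600 = 335880.0000 m^3


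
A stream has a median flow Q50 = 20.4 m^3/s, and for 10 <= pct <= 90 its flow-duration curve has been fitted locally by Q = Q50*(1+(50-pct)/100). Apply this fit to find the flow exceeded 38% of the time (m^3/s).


Q = 20.4 * (1 + (50 - 38)/100) = 22.8480 m^3/s


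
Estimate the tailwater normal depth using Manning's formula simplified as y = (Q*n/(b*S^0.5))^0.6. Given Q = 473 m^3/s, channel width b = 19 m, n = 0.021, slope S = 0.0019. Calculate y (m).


y = (473 * 0.021 / (19 * 0.0019^0.5))^0.6 = 4.4399 m


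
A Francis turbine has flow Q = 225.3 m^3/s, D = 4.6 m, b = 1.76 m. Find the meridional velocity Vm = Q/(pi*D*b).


Vm = 225.3 / (pi * 4.6 * 1.76) = 8.8581 m/s


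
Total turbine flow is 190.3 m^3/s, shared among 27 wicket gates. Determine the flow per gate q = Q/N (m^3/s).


q = 190.3 / 27 = 7.0481 m^3/s


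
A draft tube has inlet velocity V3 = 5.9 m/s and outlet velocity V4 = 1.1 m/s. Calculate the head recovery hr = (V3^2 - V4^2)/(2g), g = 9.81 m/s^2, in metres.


hr = (5.9^2 - 1.1^2) / (2*9.81) = 1.7125 m


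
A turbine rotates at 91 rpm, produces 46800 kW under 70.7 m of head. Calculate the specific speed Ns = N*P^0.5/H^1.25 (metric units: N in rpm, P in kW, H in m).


Ns = 91 * 46800^0.5 / 70.7^1.25 = 96.0263


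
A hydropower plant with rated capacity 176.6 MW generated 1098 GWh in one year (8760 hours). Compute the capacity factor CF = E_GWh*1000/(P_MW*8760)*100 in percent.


CF = 1098 * 1000 / (176.6 * 8760) * 100 = 70.9753 %


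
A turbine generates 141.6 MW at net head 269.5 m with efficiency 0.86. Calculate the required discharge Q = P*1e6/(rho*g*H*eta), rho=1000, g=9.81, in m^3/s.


Q = 141.6 * 1e6 / (1000 * 9.81 * 269.5 * 0.86) = 62.2783 m^3/s


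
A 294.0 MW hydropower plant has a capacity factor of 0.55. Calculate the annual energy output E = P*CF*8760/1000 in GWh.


E = 294.0 * 0.55 * 8760 / 1000 = 1416.4920 GWh


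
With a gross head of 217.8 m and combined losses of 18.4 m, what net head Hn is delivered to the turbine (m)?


Hn = 217.8 - 18.4 = 199.4000 m


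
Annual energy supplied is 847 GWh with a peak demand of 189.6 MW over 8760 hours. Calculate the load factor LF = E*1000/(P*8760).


LF = 847 * 1000 / (189.6 * 8760) = 0.5100


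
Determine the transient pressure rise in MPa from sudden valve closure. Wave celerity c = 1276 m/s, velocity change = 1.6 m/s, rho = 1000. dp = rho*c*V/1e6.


dp = 1000 * 1276 * 1.6 / 1e6 = 2.0416 MPa


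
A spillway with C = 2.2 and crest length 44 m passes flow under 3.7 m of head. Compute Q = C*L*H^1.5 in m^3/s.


Q = 2.2 * 44 * 3.7^1.5 = 688.9345 m^3/s


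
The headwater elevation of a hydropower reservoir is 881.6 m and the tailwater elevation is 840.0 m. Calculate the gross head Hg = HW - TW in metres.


Hg = 881.6 - 840.0 = 41.6000 m


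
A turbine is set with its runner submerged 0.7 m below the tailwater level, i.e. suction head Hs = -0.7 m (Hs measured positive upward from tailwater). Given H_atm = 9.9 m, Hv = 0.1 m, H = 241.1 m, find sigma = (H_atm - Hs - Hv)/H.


sigma = (9.9 - (-0.7) - 0.1) / 241.1 = 0.0436


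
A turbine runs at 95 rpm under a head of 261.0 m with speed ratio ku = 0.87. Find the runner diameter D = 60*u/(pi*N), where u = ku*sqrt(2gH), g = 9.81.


u = 0.87 * sqrt(2*9.81*261.0) = 62.2571 m/s
D = 60 * 62.2571 / (pi * 95) = 12.5160 m


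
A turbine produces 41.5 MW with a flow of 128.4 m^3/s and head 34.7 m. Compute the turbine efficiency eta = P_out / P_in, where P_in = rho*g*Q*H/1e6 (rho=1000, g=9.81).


P_in = 1000 * 9.81 * 128.4 * 34.7 / 1e6 = 43.7083 MW
eta = 41.5 / 43.7083 = 0.9495


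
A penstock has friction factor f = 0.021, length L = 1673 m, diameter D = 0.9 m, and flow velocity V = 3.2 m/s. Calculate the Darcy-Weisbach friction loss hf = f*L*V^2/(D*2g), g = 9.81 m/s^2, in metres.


hf = 0.021 * 1673 * 3.2^2 / (0.9 * 2 * 9.81) = 20.3739 m


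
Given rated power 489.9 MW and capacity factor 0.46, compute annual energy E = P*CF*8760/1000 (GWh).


E = 489.9 * 0.46 * 8760 / 1000 = 1974.1010 GWh


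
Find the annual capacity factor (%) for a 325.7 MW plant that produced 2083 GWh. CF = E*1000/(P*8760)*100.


CF = 2083 * 1000 / (325.7 * 8760) * 100 = 73.0075 %


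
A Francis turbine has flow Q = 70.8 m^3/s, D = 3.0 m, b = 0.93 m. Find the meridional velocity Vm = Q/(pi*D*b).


Vm = 70.8 / (pi * 3.0 * 0.93) = 8.0775 m/s


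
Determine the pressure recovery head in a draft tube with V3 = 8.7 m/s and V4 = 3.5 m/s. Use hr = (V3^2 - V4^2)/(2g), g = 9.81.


hr = (8.7^2 - 3.5^2) / (2*9.81) = 3.2334 m


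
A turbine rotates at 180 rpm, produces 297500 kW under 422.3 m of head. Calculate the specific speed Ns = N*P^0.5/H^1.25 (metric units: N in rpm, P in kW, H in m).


Ns = 180 * 297500^0.5 / 422.3^1.25 = 51.2849


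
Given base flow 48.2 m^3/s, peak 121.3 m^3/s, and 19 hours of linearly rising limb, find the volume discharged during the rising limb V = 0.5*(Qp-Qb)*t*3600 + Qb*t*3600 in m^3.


V = 0.5*(121.3 - 48.2)*19*3600 + 48.2*19*3600 = 5.7969e+06 m^3


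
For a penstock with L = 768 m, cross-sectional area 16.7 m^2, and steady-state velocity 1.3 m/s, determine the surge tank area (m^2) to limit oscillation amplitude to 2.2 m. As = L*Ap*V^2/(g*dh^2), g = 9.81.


As = 768 * 16.7 * 1.3^2 / (9.81 * 2.2^2) = 456.5097 m^2


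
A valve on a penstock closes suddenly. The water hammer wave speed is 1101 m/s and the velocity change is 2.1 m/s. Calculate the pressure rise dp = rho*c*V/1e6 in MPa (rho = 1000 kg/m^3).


dp = 1000 * 1101 * 2.1 / 1e6 = 2.3121 MPa


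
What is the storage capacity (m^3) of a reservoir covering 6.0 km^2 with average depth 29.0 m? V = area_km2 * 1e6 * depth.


V = 6.0 * 1e6 * 29.0 = 1.7400e+08 m^3


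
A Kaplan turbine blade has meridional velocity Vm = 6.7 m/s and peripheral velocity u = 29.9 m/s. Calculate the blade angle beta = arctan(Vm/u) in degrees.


beta = arctan(6.7 / 29.9) = 12.6302 degrees


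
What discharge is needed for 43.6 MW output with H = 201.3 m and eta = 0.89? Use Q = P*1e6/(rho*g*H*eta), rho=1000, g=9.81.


Q = 43.6 * 1e6 / (1000 * 9.81 * 201.3 * 0.89) = 24.8075 m^3/s


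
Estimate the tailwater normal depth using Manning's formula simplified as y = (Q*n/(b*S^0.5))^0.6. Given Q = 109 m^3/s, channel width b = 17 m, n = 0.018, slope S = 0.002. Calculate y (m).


y = (109 * 0.018 / (17 * 0.002^0.5))^0.6 = 1.7662 m


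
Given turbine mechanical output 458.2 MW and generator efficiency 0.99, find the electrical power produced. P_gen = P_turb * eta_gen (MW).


P_gen = 458.2 * 0.99 = 453.6180 MW


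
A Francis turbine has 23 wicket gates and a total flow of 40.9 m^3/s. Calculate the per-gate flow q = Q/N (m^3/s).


q = 40.9 / 23 = 1.7783 m^3/s


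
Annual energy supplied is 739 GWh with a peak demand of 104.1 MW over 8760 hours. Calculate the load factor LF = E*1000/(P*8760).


LF = 739 * 1000 / (104.1 * 8760) = 0.8104


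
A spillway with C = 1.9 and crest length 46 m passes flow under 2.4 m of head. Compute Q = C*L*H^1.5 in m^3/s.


Q = 1.9 * 46 * 2.4^1.5 = 324.9588 m^3/s


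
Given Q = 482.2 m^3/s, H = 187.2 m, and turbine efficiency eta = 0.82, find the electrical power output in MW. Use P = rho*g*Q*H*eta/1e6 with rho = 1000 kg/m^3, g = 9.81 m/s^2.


P = 1000 * 9.81 * 482.2 * 187.2 * 0.82 / 1e6 = 726.1326 MW


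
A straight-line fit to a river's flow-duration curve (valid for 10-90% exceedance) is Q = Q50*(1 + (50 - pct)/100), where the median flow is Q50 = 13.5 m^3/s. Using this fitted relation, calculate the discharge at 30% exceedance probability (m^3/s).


Q = 13.5 * (1 + (50 - 30)/100) = 16.2000 m^3/s


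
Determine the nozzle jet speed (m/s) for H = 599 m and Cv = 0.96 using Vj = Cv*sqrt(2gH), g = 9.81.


Vj = 0.96 * sqrt(2*9.81*599) = 104.0721 m/s


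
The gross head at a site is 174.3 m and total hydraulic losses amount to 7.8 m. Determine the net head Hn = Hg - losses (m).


Hn = 174.3 - 7.8 = 166.5000 m


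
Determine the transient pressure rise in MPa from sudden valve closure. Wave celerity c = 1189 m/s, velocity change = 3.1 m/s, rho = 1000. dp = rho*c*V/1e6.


dp = 1000 * 1189 * 3.1 / 1e6 = 3.6859 MPa


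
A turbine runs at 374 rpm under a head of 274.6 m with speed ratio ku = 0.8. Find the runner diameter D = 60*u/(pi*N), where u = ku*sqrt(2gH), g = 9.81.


u = 0.8 * sqrt(2*9.81*274.6) = 58.7205 m/s
D = 60 * 58.7205 / (pi * 374) = 2.9986 m


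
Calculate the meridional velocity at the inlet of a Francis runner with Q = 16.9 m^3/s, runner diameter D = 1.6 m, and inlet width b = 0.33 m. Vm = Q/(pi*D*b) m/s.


Vm = 16.9 / (pi * 1.6 * 0.33) = 10.1883 m/s


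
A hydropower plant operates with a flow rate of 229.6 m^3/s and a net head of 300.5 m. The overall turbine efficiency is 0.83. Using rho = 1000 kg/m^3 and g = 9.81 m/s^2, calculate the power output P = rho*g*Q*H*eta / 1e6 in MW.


P = 1000 * 9.81 * 229.6 * 300.5 * 0.83 / 1e6 = 561.7764 MW


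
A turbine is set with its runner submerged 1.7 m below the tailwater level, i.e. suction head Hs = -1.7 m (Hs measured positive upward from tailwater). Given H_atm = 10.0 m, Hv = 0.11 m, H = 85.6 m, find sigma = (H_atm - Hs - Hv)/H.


sigma = (10.0 - (-1.7) - 0.11) / 85.6 = 0.1354


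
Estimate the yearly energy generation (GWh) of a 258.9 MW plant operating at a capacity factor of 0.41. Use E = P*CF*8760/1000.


E = 258.9 * 0.41 * 8760 / 1000 = 929.8652 GWh


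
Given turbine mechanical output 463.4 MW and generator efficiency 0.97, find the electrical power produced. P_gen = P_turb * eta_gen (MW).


P_gen = 463.4 * 0.97 = 449.4980 MW


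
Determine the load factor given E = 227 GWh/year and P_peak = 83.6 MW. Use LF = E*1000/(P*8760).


LF = 227 * 1000 / (83.6 * 8760) = 0.3100


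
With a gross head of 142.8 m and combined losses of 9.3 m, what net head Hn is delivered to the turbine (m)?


Hn = 142.8 - 9.3 = 133.5000 m


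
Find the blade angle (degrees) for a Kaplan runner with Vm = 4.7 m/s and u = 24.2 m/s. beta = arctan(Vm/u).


beta = arctan(4.7 / 24.2) = 10.9909 degrees


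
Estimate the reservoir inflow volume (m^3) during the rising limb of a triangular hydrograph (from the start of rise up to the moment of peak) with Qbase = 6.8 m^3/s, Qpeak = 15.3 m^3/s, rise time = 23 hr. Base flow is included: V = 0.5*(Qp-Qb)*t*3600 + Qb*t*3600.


V = 0.5*(15.3 - 6.8)*23*3600 + 6.8*23*3600 = 914940.0000 m^3


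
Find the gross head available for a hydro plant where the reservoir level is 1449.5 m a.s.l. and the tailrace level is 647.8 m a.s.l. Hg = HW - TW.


Hg = 1449.5 - 647.8 = 801.7000 m


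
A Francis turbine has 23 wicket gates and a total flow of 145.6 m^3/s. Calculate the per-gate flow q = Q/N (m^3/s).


q = 145.6 / 23 = 6.3304 m^3/s


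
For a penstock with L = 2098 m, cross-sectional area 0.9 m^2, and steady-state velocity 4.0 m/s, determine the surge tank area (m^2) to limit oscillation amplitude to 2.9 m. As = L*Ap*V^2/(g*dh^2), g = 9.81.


As = 2098 * 0.9 * 4.0^2 / (9.81 * 2.9^2) = 366.1870 m^2
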